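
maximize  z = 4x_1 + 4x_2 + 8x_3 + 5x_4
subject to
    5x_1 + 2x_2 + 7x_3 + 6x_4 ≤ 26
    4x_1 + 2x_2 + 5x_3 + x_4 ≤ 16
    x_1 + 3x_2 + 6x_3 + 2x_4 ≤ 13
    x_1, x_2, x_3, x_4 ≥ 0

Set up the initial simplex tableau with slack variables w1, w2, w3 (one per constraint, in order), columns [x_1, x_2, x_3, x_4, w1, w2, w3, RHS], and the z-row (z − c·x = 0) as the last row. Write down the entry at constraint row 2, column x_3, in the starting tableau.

5

Constraint 2 has coefficient 5 on x_3.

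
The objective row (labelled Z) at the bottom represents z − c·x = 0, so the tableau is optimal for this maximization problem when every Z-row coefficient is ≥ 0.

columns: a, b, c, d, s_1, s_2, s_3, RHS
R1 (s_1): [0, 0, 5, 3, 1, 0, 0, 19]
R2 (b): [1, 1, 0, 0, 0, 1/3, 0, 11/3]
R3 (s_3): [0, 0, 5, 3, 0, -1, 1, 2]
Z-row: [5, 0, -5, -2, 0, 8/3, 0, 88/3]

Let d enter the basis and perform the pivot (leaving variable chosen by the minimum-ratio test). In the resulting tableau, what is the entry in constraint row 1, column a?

0

Ratio test on column d — row 1: 19/3 = 19/3; row 2: entry 0 ≤ 0; row 3: 2/3 = 2/3. Minimum is 2/3 at row 3 (s_3 leaves); pivot element 3.
Divide row 3 by 3; eliminate column d from the other rows.
Row 1 update in column a: 0 − 3·0 = 0.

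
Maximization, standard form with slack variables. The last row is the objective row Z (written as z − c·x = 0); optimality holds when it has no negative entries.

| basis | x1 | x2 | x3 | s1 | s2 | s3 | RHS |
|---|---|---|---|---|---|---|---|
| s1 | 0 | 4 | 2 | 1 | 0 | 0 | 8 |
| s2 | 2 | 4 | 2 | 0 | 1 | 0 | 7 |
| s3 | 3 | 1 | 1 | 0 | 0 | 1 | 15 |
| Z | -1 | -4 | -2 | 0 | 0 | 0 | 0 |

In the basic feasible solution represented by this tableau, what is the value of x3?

0

x3 is not in the basis, so in the current basic feasible solution x3 = 0.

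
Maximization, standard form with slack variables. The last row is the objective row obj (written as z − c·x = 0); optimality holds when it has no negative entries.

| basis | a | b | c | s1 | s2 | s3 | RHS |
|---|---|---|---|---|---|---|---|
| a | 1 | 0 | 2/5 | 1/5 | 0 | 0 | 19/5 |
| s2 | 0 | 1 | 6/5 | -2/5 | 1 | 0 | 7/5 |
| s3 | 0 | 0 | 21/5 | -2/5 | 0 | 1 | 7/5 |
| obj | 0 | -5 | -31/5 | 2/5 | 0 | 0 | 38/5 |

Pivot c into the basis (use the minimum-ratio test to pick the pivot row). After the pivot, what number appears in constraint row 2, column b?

1

Ratio test on column c — row 1: (19/5)/(2/5) = 19/2; row 2: (7/5)/(6/5) = 7/6; row 3: (7/5)/(21/5) = 1/3. Minimum is 1/3 at row 3 (s3 leaves); pivot element 21/5.
Divide row 3 by 21/5; eliminate column c from the other rows.
Row 2 update in column b: 1 − (6/5)·0 = 1.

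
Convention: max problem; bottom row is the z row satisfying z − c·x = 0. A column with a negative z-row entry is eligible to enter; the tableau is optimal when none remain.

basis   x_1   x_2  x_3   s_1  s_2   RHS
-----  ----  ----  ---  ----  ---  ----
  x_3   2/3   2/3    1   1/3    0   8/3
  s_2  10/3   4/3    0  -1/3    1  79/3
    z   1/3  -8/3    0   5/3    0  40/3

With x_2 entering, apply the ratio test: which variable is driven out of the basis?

x_3

Column x_2 entries and ratios — x_3: (8/3)/(2/3) = 4; s_2: (79/3)/(4/3) = 79/4.
Smallest ratio is 4 in the row of x_3, so x_3 leaves.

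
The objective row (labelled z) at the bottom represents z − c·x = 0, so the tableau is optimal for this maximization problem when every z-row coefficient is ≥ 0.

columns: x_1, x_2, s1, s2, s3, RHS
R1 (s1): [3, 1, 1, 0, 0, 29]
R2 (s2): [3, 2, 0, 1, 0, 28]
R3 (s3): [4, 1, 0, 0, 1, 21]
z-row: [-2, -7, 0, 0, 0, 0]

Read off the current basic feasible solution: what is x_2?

x_2 is not in the basis, so in the current basic feasible solution x_2 = 0.

0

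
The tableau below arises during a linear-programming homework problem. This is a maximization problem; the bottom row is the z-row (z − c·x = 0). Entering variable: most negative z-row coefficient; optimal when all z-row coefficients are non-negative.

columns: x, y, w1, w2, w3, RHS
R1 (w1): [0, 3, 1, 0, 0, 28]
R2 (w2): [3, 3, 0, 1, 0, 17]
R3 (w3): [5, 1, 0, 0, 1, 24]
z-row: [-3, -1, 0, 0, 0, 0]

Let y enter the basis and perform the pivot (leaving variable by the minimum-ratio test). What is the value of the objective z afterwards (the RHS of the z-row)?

Ratio test on column y — row 1: 28/3 = 28/3; row 2: 17/3 = 17/3; row 3: 24/1 = 24. Minimum is 17/3 at row 2 (w2 leaves); pivot element 3.
Pivot on row 2; the z-row RHS becomes 0 − (-1)·(17/3) = 17/3.

17/3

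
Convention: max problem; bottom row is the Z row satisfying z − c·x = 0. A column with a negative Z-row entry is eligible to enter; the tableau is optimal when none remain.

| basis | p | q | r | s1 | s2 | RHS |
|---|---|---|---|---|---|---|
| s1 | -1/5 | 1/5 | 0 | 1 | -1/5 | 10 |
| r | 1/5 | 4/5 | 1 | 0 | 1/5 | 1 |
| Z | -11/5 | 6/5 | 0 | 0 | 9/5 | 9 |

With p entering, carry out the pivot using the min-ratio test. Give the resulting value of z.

Ratio test on column p — row 1: entry -1/5 ≤ 0; row 2: 1/(1/5) = 5. Minimum is 5 at row 2 (r leaves); pivot element 1/5.
Pivot on row 2; the Z-row RHS becomes 9 − (-11/5)·5 = 20.

20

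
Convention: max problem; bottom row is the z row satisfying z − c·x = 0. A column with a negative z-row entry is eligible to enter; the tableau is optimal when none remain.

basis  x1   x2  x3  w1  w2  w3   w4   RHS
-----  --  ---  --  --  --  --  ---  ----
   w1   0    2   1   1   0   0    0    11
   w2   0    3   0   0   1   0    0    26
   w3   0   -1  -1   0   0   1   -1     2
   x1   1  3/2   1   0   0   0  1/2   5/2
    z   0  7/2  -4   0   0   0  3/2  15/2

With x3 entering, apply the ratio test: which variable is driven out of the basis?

Column x3 entries and ratios — w1: 11/1 = 11; w2: 0 ≤ 0, skip; w3: -1 ≤ 0, skip; x1: (5/2)/1 = 5/2.
Smallest ratio is 5/2 in the row of x1, so x1 leaves.

x1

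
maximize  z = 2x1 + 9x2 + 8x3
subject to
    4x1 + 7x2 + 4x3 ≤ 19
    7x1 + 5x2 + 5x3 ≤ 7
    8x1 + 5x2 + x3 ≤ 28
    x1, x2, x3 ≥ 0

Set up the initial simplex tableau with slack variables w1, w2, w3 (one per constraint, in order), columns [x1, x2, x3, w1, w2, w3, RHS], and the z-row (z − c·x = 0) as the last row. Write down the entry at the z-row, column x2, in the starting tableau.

-9

The z-row carries the negated objective coefficients: the x2 entry is -9.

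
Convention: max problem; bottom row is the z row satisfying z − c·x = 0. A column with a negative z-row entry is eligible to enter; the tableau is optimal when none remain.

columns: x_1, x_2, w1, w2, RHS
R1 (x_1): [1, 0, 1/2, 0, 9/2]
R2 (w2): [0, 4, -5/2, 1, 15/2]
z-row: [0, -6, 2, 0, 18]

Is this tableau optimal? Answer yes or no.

The z-row has a negative entry -6 in column x_2, so it is not optimal.

no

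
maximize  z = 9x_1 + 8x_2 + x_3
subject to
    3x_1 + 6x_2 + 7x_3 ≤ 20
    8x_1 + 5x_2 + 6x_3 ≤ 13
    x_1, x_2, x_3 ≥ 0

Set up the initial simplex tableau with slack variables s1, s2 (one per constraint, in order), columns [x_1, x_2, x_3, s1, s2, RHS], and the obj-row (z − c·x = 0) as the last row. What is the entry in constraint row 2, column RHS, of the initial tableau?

13

The RHS of constraint 2 is b_2 = 13.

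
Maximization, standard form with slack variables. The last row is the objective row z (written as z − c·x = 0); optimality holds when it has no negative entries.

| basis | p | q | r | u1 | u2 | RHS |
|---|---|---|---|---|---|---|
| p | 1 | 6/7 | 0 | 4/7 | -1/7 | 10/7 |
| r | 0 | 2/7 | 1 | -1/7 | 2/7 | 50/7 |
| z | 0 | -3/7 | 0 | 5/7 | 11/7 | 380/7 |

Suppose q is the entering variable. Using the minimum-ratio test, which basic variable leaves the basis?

p

Column q entries and ratios — p: (10/7)/(6/7) = 5/3; r: (50/7)/(2/7) = 25.
Smallest ratio is 5/3 in the row of p, so p leaves.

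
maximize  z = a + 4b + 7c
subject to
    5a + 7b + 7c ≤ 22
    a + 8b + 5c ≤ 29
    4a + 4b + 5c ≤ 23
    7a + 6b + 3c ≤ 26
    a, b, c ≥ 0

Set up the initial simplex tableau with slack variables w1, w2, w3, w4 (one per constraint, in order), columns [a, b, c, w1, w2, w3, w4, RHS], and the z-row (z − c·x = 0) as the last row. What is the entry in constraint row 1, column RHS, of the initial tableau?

The RHS of constraint 1 is b_1 = 22.

22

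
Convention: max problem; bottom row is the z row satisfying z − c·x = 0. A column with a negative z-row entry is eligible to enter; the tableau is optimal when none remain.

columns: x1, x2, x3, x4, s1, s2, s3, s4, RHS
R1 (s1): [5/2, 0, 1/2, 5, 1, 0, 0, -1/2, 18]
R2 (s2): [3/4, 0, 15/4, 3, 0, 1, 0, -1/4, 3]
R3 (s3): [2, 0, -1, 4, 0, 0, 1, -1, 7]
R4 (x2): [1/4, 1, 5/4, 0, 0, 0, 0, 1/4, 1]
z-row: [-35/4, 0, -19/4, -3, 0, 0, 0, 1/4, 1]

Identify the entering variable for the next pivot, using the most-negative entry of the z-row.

Negative z-row entries: x1: -35/4, x3: -19/4, x4: -3.
The most negative is -35/4 in column x1, so x1 enters.

x1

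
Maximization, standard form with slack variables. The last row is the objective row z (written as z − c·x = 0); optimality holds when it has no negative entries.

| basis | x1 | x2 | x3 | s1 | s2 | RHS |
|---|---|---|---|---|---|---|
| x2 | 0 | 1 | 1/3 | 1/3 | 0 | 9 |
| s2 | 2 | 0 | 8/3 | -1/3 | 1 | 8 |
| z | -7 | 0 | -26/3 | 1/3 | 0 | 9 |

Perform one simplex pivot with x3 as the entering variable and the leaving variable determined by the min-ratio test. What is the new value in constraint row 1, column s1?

3/8

Ratio test on column x3 — row 1: 9/(1/3) = 27; row 2: 8/(8/3) = 3. Minimum is 3 at row 2 (s2 leaves); pivot element 8/3.
Divide row 2 by 8/3; eliminate column x3 from the other rows.
Row 1 update in column s1: 1/3 − (1/3)·(-1/8) = 3/8.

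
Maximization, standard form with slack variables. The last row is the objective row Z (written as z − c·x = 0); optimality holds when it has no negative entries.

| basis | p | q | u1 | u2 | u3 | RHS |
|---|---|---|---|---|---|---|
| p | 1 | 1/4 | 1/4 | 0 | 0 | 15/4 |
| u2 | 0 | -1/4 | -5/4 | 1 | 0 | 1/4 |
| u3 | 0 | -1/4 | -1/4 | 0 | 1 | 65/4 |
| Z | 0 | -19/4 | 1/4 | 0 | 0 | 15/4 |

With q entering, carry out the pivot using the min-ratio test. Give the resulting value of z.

75

Ratio test on column q — row 1: (15/4)/(1/4) = 15; row 2: entry -1/4 ≤ 0; row 3: entry -1/4 ≤ 0. Minimum is 15 at row 1 (p leaves); pivot element 1/4.
Pivot on row 1; the Z-row RHS becomes 15/4 − (-19/4)·15 = 75.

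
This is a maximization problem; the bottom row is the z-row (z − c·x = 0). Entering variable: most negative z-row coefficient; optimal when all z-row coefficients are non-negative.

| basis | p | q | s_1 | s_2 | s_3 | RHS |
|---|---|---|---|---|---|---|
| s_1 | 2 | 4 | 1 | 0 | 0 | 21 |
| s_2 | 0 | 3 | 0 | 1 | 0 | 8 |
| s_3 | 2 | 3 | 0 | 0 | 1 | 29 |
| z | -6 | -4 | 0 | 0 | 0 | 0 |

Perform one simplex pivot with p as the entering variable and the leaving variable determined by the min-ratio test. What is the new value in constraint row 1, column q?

Ratio test on column p — row 1: 21/2 = 21/2; row 2: entry 0 ≤ 0; row 3: 29/2 = 29/2. Minimum is 21/2 at row 1 (s_1 leaves); pivot element 2.
Divide row 1 by 2; eliminate column p from the other rows.
In the new row 1, the q entry is the old entry divided by the pivot: 4/2 = 2.

2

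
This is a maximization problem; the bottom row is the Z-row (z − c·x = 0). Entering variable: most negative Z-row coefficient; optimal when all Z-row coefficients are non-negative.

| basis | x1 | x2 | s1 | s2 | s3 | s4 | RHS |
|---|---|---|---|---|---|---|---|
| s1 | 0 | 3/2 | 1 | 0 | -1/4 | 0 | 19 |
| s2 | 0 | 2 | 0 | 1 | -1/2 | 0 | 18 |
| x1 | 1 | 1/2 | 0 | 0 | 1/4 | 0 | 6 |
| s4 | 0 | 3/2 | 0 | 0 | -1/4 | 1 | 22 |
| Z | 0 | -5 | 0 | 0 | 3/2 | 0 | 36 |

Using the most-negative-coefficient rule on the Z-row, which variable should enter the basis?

x2

Negative Z-row entries: x2: -5.
The most negative is -5 in column x2, so x2 enters.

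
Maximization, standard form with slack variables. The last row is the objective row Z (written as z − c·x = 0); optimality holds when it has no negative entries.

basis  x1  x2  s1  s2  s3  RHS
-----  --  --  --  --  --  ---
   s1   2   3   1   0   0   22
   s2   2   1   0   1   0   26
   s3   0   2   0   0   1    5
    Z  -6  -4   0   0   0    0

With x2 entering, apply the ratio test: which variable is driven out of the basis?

s3

Column x2 entries and ratios — s1: 22/3 = 22/3; s2: 26/1 = 26; s3: 5/2 = 5/2.
Smallest ratio is 5/2 in the row of s3, so s3 leaves.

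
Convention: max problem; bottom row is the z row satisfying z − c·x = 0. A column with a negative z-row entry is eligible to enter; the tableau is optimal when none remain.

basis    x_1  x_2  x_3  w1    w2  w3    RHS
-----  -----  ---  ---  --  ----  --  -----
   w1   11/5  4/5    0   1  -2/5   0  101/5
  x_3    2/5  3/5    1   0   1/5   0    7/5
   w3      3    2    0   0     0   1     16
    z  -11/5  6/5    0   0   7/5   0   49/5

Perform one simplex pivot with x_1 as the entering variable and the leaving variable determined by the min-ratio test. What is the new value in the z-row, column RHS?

35/2

Ratio test on column x_1 — row 1: (101/5)/(11/5) = 101/11; row 2: (7/5)/(2/5) = 7/2; row 3: 16/3 = 16/3. Minimum is 7/2 at row 2 (x_3 leaves); pivot element 2/5.
Divide row 2 by 2/5; eliminate column x_1 from the other rows.
z-row update in column RHS: 49/5 − (-11/5)·(7/2) = 35/2.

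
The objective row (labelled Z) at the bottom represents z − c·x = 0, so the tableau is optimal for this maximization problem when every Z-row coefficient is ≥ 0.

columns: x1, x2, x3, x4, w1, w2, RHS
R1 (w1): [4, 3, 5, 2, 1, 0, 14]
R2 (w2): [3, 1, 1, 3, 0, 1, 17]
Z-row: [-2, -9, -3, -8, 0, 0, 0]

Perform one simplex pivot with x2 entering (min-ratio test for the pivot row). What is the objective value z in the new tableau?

42

Ratio test on column x2 — row 1: 14/3 = 14/3; row 2: 17/1 = 17. Minimum is 14/3 at row 1 (w1 leaves); pivot element 3.
Pivot on row 1; the Z-row RHS becomes 0 − (-9)·(14/3) = 42.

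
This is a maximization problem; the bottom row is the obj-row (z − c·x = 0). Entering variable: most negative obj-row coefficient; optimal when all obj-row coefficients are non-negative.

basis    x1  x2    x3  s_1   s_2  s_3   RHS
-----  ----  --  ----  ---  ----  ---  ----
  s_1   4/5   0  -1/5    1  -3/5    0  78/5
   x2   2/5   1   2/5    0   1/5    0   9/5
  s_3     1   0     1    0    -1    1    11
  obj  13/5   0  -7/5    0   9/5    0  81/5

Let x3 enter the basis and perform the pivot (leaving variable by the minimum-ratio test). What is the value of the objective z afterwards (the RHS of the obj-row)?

Ratio test on column x3 — row 1: entry -1/5 ≤ 0; row 2: (9/5)/(2/5) = 9/2; row 3: 11/1 = 11. Minimum is 9/2 at row 2 (x2 leaves); pivot element 2/5.
Pivot on row 2; the obj-row RHS becomes 81/5 − (-7/5)·(9/2) = 45/2.

45/2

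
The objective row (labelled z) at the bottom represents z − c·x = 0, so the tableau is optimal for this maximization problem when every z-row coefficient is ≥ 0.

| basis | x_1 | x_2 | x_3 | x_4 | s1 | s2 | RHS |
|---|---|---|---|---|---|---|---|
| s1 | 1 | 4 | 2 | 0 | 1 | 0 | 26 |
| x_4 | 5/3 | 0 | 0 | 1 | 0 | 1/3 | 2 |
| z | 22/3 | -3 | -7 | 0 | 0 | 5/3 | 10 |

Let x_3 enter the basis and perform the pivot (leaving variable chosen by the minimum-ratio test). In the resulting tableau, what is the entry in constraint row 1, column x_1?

1/2

Ratio test on column x_3 — row 1: 26/2 = 13; row 2: entry 0 ≤ 0. Minimum is 13 at row 1 (s1 leaves); pivot element 2.
Divide row 1 by 2; eliminate column x_3 from the other rows.
In the new row 1, the x_1 entry is the old entry divided by the pivot: 1/2 = 1/2.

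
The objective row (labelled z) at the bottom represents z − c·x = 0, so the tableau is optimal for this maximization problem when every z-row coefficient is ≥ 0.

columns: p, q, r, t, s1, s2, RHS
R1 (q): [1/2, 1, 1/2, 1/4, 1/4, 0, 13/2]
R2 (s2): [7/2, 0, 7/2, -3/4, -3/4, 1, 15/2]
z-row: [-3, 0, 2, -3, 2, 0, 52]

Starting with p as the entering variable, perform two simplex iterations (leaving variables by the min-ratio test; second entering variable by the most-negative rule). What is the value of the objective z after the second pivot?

Ratio test on column p — row 1: (13/2)/(1/2) = 13; row 2: (15/2)/(7/2) = 15/7. Minimum is 15/7 at row 2 (s2 leaves); pivot element 7/2.
Pivot on row 2; the z-row RHS becomes 52 − (-3)·(15/7) = 409/7.
Next entering variable (most negative z-row entry -51/14): t.
Ratio test on column t — row 1: (38/7)/(5/14) = 76/5; row 2: entry -3/14 ≤ 0. Minimum is 76/5 at row 1 (q leaves); pivot element 5/14.
After the second pivot the z-row RHS is 409/7 − (-51/14)·(76/5) = 569/5.

569/5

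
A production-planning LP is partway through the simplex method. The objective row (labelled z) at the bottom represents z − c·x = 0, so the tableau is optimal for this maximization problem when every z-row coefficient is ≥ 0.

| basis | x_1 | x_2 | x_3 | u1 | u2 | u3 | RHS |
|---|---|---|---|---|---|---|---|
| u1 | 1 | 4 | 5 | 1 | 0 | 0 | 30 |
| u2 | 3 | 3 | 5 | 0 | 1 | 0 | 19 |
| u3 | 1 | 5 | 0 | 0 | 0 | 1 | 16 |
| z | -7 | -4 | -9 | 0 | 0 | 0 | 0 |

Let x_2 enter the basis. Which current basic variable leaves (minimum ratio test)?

u3

Column x_2 entries and ratios — u1: 30/4 = 15/2; u2: 19/3 = 19/3; u3: 16/5 = 16/5.
Smallest ratio is 16/5 in the row of u3, so u3 leaves.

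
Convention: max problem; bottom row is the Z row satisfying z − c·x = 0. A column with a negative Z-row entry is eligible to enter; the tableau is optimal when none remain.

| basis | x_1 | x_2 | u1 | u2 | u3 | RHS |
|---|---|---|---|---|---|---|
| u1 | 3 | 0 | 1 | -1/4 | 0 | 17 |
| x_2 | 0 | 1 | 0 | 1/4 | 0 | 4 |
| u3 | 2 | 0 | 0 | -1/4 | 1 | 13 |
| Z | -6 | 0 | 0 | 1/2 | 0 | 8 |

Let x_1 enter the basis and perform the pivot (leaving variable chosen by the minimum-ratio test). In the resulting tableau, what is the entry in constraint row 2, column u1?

0

Ratio test on column x_1 — row 1: 17/3 = 17/3; row 2: entry 0 ≤ 0; row 3: 13/2 = 13/2. Minimum is 17/3 at row 1 (u1 leaves); pivot element 3.
Divide row 1 by 3; eliminate column x_1 from the other rows.
Row 2 update in column u1: 0 − 0·(1/3) = 0.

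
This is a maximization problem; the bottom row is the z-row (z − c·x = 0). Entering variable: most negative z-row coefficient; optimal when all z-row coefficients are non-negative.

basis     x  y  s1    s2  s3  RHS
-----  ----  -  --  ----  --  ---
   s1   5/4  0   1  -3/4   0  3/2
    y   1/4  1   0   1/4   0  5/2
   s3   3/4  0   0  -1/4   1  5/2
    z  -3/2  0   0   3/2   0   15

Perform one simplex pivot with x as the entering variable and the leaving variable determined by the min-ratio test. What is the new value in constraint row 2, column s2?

2/5

Ratio test on column x — row 1: (3/2)/(5/4) = 6/5; row 2: (5/2)/(1/4) = 10; row 3: (5/2)/(3/4) = 10/3. Minimum is 6/5 at row 1 (s1 leaves); pivot element 5/4.
Divide row 1 by 5/4; eliminate column x from the other rows.
Row 2 update in column s2: 1/4 − (1/4)·(-3/5) = 2/5.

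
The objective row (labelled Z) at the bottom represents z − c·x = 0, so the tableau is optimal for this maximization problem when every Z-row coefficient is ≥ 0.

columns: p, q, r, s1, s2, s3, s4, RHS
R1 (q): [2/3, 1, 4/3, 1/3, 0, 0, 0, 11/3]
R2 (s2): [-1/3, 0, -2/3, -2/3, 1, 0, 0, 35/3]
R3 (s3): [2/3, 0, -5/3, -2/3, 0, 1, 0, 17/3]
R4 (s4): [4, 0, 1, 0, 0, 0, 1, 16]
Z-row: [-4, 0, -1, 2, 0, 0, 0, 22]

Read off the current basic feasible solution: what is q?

11/3

q is basic (row 1); its value is the RHS of that row, 11/3.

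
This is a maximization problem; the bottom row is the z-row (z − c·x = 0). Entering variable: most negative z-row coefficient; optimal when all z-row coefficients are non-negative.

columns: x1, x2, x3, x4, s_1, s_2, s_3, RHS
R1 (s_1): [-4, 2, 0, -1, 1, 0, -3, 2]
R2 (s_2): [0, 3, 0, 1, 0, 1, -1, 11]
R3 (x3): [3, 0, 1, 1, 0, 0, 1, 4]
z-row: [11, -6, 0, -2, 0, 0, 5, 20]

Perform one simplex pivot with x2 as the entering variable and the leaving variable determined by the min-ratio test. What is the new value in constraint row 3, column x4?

Ratio test on column x2 — row 1: 2/2 = 1; row 2: 11/3 = 11/3; row 3: entry 0 ≤ 0. Minimum is 1 at row 1 (s_1 leaves); pivot element 2.
Divide row 1 by 2; eliminate column x2 from the other rows.
Row 3 update in column x4: 1 − 0·(-1/2) = 1.

1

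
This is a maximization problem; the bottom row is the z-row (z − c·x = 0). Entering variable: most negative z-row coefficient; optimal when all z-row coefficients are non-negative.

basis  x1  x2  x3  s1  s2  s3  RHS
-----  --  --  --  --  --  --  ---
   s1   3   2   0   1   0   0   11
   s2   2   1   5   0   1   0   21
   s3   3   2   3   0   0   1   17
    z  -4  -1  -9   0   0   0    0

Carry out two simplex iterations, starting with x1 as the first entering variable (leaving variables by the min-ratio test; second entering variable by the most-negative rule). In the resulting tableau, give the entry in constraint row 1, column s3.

Ratio test on column x1 — row 1: 11/3 = 11/3; row 2: 21/2 = 21/2; row 3: 17/3 = 17/3. Minimum is 11/3 at row 1 (s1 leaves); pivot element 3.
Divide row 1 by 3; eliminate column x1 from the other rows.
Second iteration: most negative z-row entry is -9 in column x3, so x3 enters.
Ratio test on column x3 — row 1: entry 0 ≤ 0; row 2: (41/3)/5 = 41/15; row 3: 6/3 = 2. Minimum is 2 at row 3 (s3 leaves); pivot element 3.
Divide row 3 by 3; eliminate column x3 from the other rows.
After both pivots, the entry at constraint row 1, column s3 is 0.

0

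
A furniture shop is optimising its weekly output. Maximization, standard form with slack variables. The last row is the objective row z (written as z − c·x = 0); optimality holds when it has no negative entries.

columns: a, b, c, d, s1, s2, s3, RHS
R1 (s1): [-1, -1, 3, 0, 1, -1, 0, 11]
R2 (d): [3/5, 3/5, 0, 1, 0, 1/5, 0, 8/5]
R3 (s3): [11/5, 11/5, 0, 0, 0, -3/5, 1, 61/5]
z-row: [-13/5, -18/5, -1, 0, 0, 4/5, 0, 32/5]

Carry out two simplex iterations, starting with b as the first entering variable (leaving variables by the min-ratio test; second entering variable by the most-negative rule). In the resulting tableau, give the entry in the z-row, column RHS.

185/9

Ratio test on column b — row 1: entry -1 ≤ 0; row 2: (8/5)/(3/5) = 8/3; row 3: (61/5)/(11/5) = 61/11. Minimum is 8/3 at row 2 (d leaves); pivot element 3/5.
Divide row 2 by 3/5; eliminate column b from the other rows.
Second iteration: most negative z-row entry is -1 in column c, so c enters.
Ratio test on column c — row 1: (41/3)/3 = 41/9; row 2: entry 0 ≤ 0; row 3: entry 0 ≤ 0. Minimum is 41/9 at row 1 (s1 leaves); pivot element 3.
Divide row 1 by 3; eliminate column c from the other rows.
After both pivots, the entry at the z-row, column RHS is 185/9.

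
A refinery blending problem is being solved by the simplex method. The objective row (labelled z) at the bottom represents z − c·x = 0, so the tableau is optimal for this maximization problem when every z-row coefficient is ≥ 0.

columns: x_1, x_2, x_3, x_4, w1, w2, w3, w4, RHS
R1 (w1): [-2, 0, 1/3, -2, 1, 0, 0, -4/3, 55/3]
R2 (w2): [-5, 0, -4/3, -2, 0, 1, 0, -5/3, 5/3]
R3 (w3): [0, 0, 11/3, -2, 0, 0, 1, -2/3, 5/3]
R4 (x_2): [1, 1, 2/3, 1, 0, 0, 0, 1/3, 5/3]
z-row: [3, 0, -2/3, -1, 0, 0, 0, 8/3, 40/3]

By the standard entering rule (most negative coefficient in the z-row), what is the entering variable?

x_4

Negative z-row entries: x_3: -2/3, x_4: -1.
The most negative is -1 in column x_4, so x_4 enters.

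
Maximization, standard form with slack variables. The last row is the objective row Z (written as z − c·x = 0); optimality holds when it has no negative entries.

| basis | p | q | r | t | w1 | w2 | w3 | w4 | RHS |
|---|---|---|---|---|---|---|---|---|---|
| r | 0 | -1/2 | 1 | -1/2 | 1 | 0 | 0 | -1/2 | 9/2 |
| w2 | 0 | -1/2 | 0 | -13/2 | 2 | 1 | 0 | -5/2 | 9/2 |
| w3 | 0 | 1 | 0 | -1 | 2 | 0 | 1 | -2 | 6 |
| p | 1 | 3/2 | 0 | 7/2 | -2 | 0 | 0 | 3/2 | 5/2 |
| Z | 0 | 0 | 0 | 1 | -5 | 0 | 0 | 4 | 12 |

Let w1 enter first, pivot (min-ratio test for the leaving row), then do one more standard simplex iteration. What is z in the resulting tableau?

603/22

Ratio test on column w1 — row 1: (9/2)/1 = 9/2; row 2: (9/2)/2 = 9/4; row 3: 6/2 = 3; row 4: entry -2 ≤ 0. Minimum is 9/4 at row 2 (w2 leaves); pivot element 2.
Pivot on row 2; the Z-row RHS becomes 12 − (-5)·(9/4) = 93/4.
Next entering variable (most negative Z-row entry -61/4): t.
Ratio test on column t — row 1: (9/4)/(11/4) = 9/11; row 2: entry -13/4 ≤ 0; row 3: (3/2)/(11/2) = 3/11; row 4: entry -3 ≤ 0. Minimum is 3/11 at row 3 (w3 leaves); pivot element 11/2.
After the second pivot the Z-row RHS is 93/4 − (-61/4)·(3/11) = 603/22.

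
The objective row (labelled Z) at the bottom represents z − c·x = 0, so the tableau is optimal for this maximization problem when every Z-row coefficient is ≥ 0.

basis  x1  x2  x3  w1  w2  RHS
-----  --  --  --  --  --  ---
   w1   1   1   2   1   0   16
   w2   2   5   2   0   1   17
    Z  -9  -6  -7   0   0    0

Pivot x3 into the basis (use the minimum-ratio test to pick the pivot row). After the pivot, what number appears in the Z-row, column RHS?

56

Ratio test on column x3 — row 1: 16/2 = 8; row 2: 17/2 = 17/2. Minimum is 8 at row 1 (w1 leaves); pivot element 2.
Divide row 1 by 2; eliminate column x3 from the other rows.
Z-row update in column RHS: 0 − (-7)·8 = 56.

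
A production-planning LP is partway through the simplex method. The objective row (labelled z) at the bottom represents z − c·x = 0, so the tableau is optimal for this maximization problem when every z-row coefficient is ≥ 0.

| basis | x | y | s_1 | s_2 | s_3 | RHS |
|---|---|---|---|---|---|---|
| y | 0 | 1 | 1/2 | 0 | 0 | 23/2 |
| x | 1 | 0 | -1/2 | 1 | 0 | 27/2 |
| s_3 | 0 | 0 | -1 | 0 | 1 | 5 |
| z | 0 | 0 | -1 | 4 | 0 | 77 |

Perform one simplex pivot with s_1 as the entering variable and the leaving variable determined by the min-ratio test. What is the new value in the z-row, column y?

Ratio test on column s_1 — row 1: (23/2)/(1/2) = 23; row 2: entry -1/2 ≤ 0; row 3: entry -1 ≤ 0. Minimum is 23 at row 1 (y leaves); pivot element 1/2.
Divide row 1 by 1/2; eliminate column s_1 from the other rows.
z-row update in column y: 0 − (-1)·2 = 2.

2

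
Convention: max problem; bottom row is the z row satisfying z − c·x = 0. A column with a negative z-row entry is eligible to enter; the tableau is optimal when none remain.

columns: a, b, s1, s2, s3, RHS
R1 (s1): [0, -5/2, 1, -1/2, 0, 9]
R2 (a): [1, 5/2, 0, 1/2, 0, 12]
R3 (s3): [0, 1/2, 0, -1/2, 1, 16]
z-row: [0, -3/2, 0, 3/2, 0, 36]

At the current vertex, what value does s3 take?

s3 is basic (row 3); its value is the RHS of that row, 16.

16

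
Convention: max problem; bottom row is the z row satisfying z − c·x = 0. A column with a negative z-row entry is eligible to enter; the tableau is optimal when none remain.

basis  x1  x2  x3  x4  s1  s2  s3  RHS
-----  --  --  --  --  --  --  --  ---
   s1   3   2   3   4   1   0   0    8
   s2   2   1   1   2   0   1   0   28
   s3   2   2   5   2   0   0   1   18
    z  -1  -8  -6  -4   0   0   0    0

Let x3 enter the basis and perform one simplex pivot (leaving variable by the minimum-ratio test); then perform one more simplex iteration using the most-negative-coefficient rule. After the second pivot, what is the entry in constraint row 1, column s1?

1/2

Ratio test on column x3 — row 1: 8/3 = 8/3; row 2: 28/1 = 28; row 3: 18/5 = 18/5. Minimum is 8/3 at row 1 (s1 leaves); pivot element 3.
Divide row 1 by 3; eliminate column x3 from the other rows.
Second iteration: most negative z-row entry is -4 in column x2, so x2 enters.
Ratio test on column x2 — row 1: (8/3)/(2/3) = 4; row 2: (76/3)/(1/3) = 76; row 3: entry -4/3 ≤ 0. Minimum is 4 at row 1 (x3 leaves); pivot element 2/3.
Divide row 1 by 2/3; eliminate column x2 from the other rows.
After both pivots, the entry at constraint row 1, column s1 is 1/2.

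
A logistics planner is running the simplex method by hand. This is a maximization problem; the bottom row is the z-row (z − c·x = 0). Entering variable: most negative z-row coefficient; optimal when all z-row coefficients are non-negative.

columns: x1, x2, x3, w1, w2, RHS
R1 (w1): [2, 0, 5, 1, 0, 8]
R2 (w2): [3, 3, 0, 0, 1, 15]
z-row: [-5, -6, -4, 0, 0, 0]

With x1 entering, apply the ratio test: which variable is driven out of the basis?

w1

Column x1 entries and ratios — w1: 8/2 = 4; w2: 15/3 = 5.
Smallest ratio is 4 in the row of w1, so w1 leaves.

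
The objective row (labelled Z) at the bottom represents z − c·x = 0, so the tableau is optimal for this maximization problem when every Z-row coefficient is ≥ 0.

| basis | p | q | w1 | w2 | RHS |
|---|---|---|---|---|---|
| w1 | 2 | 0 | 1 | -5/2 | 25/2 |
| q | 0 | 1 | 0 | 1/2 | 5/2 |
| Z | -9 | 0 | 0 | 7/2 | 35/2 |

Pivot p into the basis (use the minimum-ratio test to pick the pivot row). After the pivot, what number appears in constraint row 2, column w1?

Ratio test on column p — row 1: (25/2)/2 = 25/4; row 2: entry 0 ≤ 0. Minimum is 25/4 at row 1 (w1 leaves); pivot element 2.
Divide row 1 by 2; eliminate column p from the other rows.
Row 2 update in column w1: 0 − 0·(1/2) = 0.

0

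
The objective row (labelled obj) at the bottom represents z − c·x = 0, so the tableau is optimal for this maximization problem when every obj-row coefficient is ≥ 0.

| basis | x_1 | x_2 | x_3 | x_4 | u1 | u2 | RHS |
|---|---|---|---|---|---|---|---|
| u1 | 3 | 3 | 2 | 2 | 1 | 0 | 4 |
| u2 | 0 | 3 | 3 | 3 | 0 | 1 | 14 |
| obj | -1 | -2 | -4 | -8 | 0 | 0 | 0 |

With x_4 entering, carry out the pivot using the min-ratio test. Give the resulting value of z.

16

Ratio test on column x_4 — row 1: 4/2 = 2; row 2: 14/3 = 14/3. Minimum is 2 at row 1 (u1 leaves); pivot element 2.
Pivot on row 1; the obj-row RHS becomes 0 − (-8)·2 = 16.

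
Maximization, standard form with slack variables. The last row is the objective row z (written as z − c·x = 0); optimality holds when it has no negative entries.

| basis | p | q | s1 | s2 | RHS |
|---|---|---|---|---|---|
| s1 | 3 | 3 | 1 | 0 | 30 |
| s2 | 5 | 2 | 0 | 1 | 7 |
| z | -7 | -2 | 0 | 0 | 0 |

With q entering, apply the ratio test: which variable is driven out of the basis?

Column q entries and ratios — s1: 30/3 = 10; s2: 7/2 = 7/2.
Smallest ratio is 7/2 in the row of s2, so s2 leaves.

s2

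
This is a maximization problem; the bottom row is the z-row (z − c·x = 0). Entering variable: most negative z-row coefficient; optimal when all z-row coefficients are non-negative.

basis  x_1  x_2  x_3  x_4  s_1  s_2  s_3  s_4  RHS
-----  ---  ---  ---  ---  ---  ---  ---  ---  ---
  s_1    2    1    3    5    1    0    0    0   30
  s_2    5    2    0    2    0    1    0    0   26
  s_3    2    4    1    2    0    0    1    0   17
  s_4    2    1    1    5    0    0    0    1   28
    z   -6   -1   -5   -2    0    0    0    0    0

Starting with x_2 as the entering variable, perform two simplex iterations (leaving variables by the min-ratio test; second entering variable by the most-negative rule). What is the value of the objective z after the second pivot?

453/16

Ratio test on column x_2 — row 1: 30/1 = 30; row 2: 26/2 = 13; row 3: 17/4 = 17/4; row 4: 28/1 = 28. Minimum is 17/4 at row 3 (s_3 leaves); pivot element 4.
Pivot on row 3; the z-row RHS becomes 0 − (-1)·(17/4) = 17/4.
Next entering variable (most negative z-row entry -11/2): x_1.
Ratio test on column x_1 — row 1: (103/4)/(3/2) = 103/6; row 2: (35/2)/4 = 35/8; row 3: (17/4)/(1/2) = 17/2; row 4: (95/4)/(3/2) = 95/6. Minimum is 35/8 at row 2 (s_2 leaves); pivot element 4.
After the second pivot the z-row RHS is 17/4 − (-11/2)·(35/8) = 453/16.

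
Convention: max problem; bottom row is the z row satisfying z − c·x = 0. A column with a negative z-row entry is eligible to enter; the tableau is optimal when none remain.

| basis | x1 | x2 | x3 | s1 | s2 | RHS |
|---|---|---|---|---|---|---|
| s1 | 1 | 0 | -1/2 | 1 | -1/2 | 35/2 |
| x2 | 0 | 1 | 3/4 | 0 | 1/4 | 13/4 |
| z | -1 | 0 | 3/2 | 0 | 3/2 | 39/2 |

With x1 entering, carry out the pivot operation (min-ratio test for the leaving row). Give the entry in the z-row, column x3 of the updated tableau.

Ratio test on column x1 — row 1: (35/2)/1 = 35/2; row 2: entry 0 ≤ 0. Minimum is 35/2 at row 1 (s1 leaves); pivot element 1.
Divide row 1 by 1; eliminate column x1 from the other rows.
z-row update in column x3: 3/2 − (-1)·(-1/2) = 1.

1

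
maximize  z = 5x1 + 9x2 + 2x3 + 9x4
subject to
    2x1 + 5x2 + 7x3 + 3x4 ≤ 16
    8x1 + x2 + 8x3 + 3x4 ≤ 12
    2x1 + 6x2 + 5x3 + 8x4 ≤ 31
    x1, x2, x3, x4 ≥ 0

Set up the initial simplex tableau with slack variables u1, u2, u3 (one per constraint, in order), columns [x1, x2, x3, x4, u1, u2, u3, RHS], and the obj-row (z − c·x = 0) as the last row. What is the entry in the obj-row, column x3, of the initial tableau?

The obj-row carries the negated objective coefficients: the x3 entry is -2.

-2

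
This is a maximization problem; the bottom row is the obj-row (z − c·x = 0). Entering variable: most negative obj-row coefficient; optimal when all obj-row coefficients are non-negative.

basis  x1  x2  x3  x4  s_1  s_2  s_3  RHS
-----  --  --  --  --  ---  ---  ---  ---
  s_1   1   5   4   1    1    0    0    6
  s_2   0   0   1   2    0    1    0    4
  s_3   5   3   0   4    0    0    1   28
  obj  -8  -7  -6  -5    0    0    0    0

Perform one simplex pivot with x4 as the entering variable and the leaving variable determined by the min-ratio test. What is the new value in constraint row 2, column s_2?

Ratio test on column x4 — row 1: 6/1 = 6; row 2: 4/2 = 2; row 3: 28/4 = 7. Minimum is 2 at row 2 (s_2 leaves); pivot element 2.
Divide row 2 by 2; eliminate column x4 from the other rows.
In the new row 2, the s_2 entry is the old entry divided by the pivot: 1/2 = 1/2.

1/2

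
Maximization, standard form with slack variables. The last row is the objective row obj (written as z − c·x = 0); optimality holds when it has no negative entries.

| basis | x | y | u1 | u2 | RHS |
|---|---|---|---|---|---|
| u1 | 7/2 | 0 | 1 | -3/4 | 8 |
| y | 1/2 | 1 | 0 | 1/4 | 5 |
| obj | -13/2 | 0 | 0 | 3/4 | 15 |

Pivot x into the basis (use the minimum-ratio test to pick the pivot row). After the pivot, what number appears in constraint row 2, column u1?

-1/7

Ratio test on column x — row 1: 8/(7/2) = 16/7; row 2: 5/(1/2) = 10. Minimum is 16/7 at row 1 (u1 leaves); pivot element 7/2.
Divide row 1 by 7/2; eliminate column x from the other rows.
Row 2 update in column u1: 0 − (1/2)·(2/7) = -1/7.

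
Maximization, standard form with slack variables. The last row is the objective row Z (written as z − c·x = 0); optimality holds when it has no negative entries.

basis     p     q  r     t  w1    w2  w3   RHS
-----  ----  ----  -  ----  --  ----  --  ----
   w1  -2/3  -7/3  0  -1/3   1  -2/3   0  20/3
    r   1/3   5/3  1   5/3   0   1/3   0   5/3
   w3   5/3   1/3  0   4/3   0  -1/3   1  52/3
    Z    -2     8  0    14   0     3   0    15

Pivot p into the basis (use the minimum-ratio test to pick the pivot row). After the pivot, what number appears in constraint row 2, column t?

Ratio test on column p — row 1: entry -2/3 ≤ 0; row 2: (5/3)/(1/3) = 5; row 3: (52/3)/(5/3) = 52/5. Minimum is 5 at row 2 (r leaves); pivot element 1/3.
Divide row 2 by 1/3; eliminate column p from the other rows.
In the new row 2, the t entry is the old entry divided by the pivot: (5/3)/(1/3) = 5.

5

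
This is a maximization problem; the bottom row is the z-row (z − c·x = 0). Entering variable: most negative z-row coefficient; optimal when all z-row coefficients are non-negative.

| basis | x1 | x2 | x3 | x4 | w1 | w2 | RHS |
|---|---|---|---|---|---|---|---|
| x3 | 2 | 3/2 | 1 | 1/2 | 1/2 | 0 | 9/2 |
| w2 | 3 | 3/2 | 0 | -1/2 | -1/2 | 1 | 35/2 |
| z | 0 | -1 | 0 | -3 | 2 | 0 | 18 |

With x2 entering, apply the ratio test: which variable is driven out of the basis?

x3

Column x2 entries and ratios — x3: (9/2)/(3/2) = 3; w2: (35/2)/(3/2) = 35/3.
Smallest ratio is 3 in the row of x3, so x3 leaves.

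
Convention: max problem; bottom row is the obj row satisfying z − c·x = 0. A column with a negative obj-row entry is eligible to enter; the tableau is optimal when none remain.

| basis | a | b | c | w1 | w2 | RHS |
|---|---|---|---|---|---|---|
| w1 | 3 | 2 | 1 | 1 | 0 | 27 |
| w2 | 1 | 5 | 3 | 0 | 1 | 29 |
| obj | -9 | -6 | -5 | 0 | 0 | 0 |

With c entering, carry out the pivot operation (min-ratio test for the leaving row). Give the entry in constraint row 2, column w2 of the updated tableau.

Ratio test on column c — row 1: 27/1 = 27; row 2: 29/3 = 29/3. Minimum is 29/3 at row 2 (w2 leaves); pivot element 3.
Divide row 2 by 3; eliminate column c from the other rows.
In the new row 2, the w2 entry is the old entry divided by the pivot: 1/3 = 1/3.

1/3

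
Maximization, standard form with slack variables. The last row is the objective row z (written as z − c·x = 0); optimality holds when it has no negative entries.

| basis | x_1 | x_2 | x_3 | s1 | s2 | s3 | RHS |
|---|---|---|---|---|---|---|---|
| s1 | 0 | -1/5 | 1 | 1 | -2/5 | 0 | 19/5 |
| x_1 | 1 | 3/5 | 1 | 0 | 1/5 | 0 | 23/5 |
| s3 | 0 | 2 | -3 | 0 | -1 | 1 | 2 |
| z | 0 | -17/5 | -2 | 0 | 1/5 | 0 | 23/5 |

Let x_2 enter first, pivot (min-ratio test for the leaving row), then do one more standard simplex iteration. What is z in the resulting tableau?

436/19

Ratio test on column x_2 — row 1: entry -1/5 ≤ 0; row 2: (23/5)/(3/5) = 23/3; row 3: 2/2 = 1. Minimum is 1 at row 3 (s3 leaves); pivot element 2.
Pivot on row 3; the z-row RHS becomes 23/5 − (-17/5)·1 = 8.
Next entering variable (most negative z-row entry -71/10): x_3.
Ratio test on column x_3 — row 1: 4/(7/10) = 40/7; row 2: 4/(19/10) = 40/19; row 3: entry -3/2 ≤ 0. Minimum is 40/19 at row 2 (x_1 leaves); pivot element 19/10.
After the second pivot the z-row RHS is 8 − (-71/10)·(40/19) = 436/19.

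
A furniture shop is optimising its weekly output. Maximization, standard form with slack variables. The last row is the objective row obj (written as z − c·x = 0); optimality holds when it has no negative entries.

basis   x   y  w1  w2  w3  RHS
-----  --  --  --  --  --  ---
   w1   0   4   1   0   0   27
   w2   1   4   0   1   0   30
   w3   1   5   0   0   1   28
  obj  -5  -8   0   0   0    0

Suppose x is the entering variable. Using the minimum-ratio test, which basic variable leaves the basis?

w3

Column x entries and ratios — w1: 0 ≤ 0, skip; w2: 30/1 = 30; w3: 28/1 = 28.
Smallest ratio is 28 in the row of w3, so w3 leaves.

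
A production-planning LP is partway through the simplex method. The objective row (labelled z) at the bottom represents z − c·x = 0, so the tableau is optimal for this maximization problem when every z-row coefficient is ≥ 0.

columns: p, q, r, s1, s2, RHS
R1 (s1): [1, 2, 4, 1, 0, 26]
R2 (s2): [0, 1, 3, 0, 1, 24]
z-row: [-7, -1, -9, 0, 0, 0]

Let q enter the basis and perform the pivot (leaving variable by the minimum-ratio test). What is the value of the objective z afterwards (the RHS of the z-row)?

Ratio test on column q — row 1: 26/2 = 13; row 2: 24/1 = 24. Minimum is 13 at row 1 (s1 leaves); pivot element 2.
Pivot on row 1; the z-row RHS becomes 0 − (-1)·13 = 13.

13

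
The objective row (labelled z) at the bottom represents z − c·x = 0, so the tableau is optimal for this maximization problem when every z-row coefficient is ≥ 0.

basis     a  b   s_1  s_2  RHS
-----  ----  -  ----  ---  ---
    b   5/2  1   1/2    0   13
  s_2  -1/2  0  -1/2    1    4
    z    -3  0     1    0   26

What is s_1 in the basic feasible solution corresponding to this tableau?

s_1 is not in the basis, so in the current basic feasible solution s_1 = 0.

0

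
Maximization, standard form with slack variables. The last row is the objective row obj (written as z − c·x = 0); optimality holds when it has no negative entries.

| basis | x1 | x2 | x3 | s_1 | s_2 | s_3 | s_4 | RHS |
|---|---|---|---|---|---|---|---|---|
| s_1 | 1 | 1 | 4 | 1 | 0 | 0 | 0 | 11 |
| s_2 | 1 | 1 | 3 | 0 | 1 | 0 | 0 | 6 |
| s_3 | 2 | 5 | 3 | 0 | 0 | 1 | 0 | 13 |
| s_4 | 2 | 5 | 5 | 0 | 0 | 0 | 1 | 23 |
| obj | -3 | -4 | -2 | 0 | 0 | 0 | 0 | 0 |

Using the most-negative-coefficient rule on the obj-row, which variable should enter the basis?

Negative obj-row entries: x1: -3, x2: -4, x3: -2.
The most negative is -4 in column x2, so x2 enters.

x2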